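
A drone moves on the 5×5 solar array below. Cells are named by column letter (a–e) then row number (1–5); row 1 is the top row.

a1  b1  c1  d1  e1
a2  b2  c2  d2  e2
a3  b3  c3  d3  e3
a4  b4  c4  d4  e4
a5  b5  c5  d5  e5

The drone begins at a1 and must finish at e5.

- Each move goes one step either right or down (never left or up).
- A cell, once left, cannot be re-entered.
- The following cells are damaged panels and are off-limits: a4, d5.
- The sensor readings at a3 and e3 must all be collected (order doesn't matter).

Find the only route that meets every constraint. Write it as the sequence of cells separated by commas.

a1, a2, a3, b3, c3, d3, e3, e4, e5

Moves only go right or down, so the column and row indices never decrease.
Route from a1: down 2 to a3, right 4 to e3, down 2 to e5 — 8 moves in all.
Check: all required cells visited.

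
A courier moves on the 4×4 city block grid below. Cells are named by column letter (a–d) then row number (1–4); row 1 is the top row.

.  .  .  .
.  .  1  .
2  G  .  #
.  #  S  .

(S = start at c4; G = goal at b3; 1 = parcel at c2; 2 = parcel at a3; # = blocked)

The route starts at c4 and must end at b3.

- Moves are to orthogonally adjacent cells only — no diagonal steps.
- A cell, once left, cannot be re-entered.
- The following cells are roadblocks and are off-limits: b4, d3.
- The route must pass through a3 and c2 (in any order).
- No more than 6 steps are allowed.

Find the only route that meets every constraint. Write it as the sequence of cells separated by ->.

The budget equals the shortest possible length, so every move has to be on a shortest route through the required cells.
Route from c4: up 2 to c2, left 2 to a2, down 1 to a3, right 1 to b3 — 6 moves in all.
Check: all required cells visited; 6 ≤ 6 moves.

c4 -> c3 -> c2 -> b2 -> a2 -> a3 -> b3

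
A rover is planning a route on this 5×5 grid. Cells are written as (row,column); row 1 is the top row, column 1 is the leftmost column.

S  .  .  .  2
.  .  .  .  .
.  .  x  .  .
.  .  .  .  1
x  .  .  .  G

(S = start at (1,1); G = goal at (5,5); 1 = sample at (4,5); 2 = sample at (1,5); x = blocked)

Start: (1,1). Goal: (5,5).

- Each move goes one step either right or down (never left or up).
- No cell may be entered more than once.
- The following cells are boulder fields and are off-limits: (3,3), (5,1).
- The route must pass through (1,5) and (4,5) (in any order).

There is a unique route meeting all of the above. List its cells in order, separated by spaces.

Moves only go right or down, so the column and row indices never decrease.
Route from (1,1): 4× right (reaching (1,5)), 4× down (reaching (5,5)) — 8 moves in all.
Check: all required cells visited.

(1,1) (1,2) (1,3) (1,4) (1,5) (2,5) (3,5) (4,5) (5,5)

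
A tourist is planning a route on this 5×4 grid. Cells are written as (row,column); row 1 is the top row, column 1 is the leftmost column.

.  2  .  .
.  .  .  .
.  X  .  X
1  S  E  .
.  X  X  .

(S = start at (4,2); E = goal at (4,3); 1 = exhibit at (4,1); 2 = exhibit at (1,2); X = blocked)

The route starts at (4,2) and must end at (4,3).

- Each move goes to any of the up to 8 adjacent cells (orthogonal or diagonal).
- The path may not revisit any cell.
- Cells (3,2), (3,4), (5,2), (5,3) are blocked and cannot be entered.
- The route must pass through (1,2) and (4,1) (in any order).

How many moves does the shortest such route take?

Any route passes through (1,2) and (4,1) in some order between (4,2) and (4,3). Summing Chebyshev distances along each leg and taking the cheapest ordering ((4,2) → (4,1) → (1,2) → (4,3)) gives a lower bound of 1 + 3 + 3 = 7 moves.
A route of 7 moves achieves this: (4,2) → (4,1) → (3,1) → (2,1) → (1,2) → (2,2) → (3,3) → (4,3).
Since 7 matches the lower bound, it is optimal.

7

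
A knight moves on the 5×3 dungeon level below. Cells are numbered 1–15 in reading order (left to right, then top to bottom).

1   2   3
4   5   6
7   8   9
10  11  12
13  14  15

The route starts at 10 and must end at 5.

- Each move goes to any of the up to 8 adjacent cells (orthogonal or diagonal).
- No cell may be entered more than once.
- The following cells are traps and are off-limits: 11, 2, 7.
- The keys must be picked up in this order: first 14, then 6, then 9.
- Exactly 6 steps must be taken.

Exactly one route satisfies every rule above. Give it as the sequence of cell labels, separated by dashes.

The waypoints must appear in the order 14, 6, 9, with no cell reused.
Route from 10: down-right to 14, up-right to 12, up-left to 8, up-right to 6, down to 9, up-left to 5 — 6 moves in all.
Check: order respected (14 at step 1, 6 at step 4, 9 at step 5); 6 moves as required.

10 - 14 - 12 - 8 - 6 - 9 - 5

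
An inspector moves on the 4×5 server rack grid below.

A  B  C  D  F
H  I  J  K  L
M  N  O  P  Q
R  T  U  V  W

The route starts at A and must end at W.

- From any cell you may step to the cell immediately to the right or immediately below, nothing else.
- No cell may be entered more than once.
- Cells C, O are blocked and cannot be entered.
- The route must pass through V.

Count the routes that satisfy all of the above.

A right/down-only route from A to W makes exactly 3 down-moves and 4 right-moves in some order.
With no other constraints that would be C(7,3) = 35 routes.
Split at V and multiply the segment counts (each segment already excludes blocked cells): A→V: 6; V→W: 1; product = 6.
That gives 6 routes.

6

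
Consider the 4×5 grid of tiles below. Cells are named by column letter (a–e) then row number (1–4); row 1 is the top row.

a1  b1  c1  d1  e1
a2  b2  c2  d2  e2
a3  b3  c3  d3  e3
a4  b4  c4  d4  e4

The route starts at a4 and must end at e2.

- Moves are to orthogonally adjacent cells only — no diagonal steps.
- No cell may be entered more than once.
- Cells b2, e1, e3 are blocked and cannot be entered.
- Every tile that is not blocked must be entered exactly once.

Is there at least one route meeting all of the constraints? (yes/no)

Cell e4 has only one open neighbour but is neither the start nor the goal, so a Hamiltonian route would have to both enter and leave it through the same neighbour — impossible without revisiting.

no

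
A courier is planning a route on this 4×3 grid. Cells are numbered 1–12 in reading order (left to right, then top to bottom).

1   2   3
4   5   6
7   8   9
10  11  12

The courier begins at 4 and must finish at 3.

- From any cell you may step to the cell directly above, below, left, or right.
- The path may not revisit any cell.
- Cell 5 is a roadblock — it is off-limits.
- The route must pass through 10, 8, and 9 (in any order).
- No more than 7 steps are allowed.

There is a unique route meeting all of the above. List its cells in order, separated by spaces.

4 7 10 11 8 9 6 3

Any route must reach 10, 8, and 9 and still end at 3 within 7 moves, so the order of the required stops is forced.
Route from 4: 2× down (reaching 10), right to 11, up to 8, right to 9, 2× up (reaching 3) — 7 moves in all.
Check: all required cells visited; 7 ≤ 7 moves.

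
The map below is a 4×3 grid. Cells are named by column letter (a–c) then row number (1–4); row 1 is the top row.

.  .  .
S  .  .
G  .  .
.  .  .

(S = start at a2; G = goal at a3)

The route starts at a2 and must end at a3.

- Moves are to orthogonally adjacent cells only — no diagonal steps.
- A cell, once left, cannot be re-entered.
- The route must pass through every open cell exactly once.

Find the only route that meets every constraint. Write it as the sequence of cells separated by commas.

Need to visit all 12 open cells exactly once, starting at a2 and ending at a3.
Cell c4 has only two open neighbours (c3 and b4), so the path must pass straight through it: one of those is the cell it's entered from and the other is where it exits.
Route from a2: up to a1, 2× right (reaching c1), down to c2, left to b2, down to b3, right to c3, down to c4, 2× left (reaching a4), up to a3 — 11 moves in all.
Check: all 12 open cells covered.

a2, a1, b1, c1, c2, b2, b3, c3, c4, b4, a4, a3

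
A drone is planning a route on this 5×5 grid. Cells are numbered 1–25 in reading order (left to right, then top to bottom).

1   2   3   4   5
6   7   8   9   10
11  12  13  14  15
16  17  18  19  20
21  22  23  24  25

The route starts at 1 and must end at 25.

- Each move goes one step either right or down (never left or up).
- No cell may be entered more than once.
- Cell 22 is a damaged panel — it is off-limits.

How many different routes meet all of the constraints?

A right/down-only route from 1 to 25 makes exactly 4 down-moves and 4 right-moves in some order.
With no other constraints that would be C(8,4) = 70 routes.
Subtract routes through each blocked cell (inclusion–exclusion for overlaps): − through 22: 5 → 65.
That gives 65 routes.

65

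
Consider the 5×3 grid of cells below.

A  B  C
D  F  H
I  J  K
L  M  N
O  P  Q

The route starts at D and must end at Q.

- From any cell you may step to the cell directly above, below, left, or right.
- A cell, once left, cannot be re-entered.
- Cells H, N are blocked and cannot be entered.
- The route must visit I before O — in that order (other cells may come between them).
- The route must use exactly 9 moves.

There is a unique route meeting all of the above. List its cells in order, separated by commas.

The waypoints must appear in the order I, O, with no cell reused.
Route from D: up to A, right to B, 2× down (reaching J), left to I, 2× down (reaching O), 2× right (reaching Q) — 9 moves in all.
Check: order respected (I at step 5, O at step 7); 9 moves as required.

D, A, B, F, J, I, L, O, P, Q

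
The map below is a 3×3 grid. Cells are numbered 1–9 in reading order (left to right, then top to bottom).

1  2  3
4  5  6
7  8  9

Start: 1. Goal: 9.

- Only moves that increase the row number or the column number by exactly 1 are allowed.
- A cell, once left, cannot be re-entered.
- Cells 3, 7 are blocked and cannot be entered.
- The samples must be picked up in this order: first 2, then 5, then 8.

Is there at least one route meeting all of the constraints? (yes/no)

yes

One route that works: 1 → 2 → 5 → 8 → 9.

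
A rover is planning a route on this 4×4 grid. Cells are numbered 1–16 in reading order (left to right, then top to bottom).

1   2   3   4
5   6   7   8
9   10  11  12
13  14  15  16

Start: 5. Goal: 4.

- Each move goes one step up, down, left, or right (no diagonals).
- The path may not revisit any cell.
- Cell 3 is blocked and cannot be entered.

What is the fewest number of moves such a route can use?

The Manhattan distance from 5 to 4 is |2−1| + |1−4| = 4, so at least 4 moves are needed.
A route of 4 moves achieves this: 5 → 6 → 7 → 8 → 4.
Since 4 matches the lower bound, it is optimal.

4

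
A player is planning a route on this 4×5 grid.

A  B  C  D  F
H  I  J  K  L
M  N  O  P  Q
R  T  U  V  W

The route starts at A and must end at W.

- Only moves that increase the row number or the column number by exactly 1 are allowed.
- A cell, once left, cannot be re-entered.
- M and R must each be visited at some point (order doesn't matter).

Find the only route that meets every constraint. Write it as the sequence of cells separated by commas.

Moves only go right or down, so the column and row indices never decrease.
Route from A: down 3 to R, right 4 to W — 7 moves in all.
Check: all required cells visited.

A, H, M, R, T, U, V, W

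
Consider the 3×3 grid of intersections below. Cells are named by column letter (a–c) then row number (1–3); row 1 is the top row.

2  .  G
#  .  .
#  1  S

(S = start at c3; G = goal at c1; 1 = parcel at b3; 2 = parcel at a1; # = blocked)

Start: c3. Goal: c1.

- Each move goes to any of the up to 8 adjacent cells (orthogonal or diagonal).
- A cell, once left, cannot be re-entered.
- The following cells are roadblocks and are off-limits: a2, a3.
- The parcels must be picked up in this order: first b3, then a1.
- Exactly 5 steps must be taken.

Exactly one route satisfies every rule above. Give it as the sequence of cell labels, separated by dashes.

The waypoints must appear in the order b3, a1, with no cell reused.
Route from c3: left 1 to b3, up 1 to b2, up-left 1 to a1, right 2 to c1 — 5 moves in all.
Check: order respected (1 at step 1, 2 at step 3); 5 moves as required.

c3 - b3 - b2 - a1 - b1 - c1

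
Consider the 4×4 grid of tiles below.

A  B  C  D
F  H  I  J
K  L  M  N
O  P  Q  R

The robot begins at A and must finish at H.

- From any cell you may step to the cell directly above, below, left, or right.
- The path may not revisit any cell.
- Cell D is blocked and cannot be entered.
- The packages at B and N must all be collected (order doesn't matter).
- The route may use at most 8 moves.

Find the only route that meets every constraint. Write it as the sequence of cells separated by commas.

Any route must reach B and N and still end at H within 8 moves, so the order of the required stops is forced.
Route from A: 2× right (reaching C), down to I, right to J, down to N, 2× left (reaching L), up to H — 8 moves in all.
Check: all required cells visited; 8 ≤ 8 moves.

A, B, C, I, J, N, M, L, H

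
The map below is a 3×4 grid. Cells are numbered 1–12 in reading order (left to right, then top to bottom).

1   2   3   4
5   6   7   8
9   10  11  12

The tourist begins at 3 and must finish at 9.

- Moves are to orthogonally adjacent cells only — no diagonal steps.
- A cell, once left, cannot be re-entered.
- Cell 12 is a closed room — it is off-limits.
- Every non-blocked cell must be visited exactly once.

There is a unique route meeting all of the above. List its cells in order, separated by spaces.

Need to visit all 11 open cells exactly once, starting at 3 and ending at 9.
Cell 4 has only two open neighbours (8 and 3), so the path must pass straight through it: one of those is the cell it's entered from and the other is where it exits.
Route from 3: right 1 to 4, down 1 to 8, left 1 to 7, down 1 to 11, left 1 to 10, up 2 to 2, left 1 to 1, down 2 to 9 — 10 moves in all.
Check: all 11 open cells covered.

3 4 8 7 11 10 6 2 1 5 9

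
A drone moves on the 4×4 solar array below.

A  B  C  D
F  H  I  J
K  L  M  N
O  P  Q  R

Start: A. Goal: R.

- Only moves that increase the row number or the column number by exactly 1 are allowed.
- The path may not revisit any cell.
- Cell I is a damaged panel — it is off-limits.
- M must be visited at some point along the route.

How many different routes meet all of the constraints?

A right/down-only route from A to R makes exactly 3 down-moves and 3 right-moves in some order.
With no other constraints that would be C(6,3) = 20 routes.
Split at M and multiply the segment counts (each segment already excludes blocked cells): A→M: 3; M→R: 2; product = 6.
That gives 6 routes.

6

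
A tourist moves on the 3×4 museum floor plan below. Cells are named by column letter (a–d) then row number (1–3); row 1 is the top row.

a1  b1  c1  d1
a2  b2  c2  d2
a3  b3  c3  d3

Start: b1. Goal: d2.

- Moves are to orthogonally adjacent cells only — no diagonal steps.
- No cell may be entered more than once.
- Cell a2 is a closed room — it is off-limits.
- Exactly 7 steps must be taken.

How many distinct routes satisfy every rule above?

Need simple routes of exactly 7 moves from b1 to d2 (Manhattan distance 3, so 2 moves are spent on a detour and 2 undoing it).
Enumerating: b1 b2 b3 c3 c2 c1 d1 d2 | b1 c1 c2 b2 b3 c3 d3 d2.
That gives 2 routes.

2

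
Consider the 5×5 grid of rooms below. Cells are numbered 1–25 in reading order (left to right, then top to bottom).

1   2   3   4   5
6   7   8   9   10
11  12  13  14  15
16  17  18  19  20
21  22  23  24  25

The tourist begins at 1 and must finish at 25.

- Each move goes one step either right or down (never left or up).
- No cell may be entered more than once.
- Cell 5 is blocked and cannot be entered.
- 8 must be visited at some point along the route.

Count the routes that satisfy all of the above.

A right/down-only route from 1 to 25 makes exactly 4 down-moves and 4 right-moves in some order.
With no other constraints that would be C(8,4) = 70 routes.
Split at 8 and multiply the segment counts (each segment already excludes blocked cells): 1→8: 3; 8→25: 10; product = 30.
That gives 30 routes.

30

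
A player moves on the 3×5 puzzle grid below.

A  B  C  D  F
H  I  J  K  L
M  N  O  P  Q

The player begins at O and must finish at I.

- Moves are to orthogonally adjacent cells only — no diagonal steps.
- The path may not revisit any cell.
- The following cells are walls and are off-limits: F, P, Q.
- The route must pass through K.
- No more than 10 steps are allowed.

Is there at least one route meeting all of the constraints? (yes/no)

yes

One route that works: O → J → K → D → C → B → I.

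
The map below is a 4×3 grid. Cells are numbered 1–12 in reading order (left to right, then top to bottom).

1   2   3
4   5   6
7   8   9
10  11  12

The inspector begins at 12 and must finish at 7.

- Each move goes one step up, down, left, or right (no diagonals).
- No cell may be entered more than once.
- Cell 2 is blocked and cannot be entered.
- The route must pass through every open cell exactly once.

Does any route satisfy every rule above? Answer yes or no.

Cell 1 has only one open neighbour but is neither the start nor the goal, so a Hamiltonian route would have to both enter and leave it through the same neighbour — impossible without revisiting.

no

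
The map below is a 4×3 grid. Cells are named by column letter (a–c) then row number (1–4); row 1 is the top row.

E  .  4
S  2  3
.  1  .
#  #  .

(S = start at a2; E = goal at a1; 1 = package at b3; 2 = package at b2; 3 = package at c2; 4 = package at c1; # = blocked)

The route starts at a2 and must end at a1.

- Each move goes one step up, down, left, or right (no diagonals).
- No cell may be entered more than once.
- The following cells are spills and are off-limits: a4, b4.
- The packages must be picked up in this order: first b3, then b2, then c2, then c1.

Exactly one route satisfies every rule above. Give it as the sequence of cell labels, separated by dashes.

a2 - a3 - b3 - b2 - c2 - c1 - b1 - a1

The waypoints must appear in the order b3, b2, c2, c1, with no cell reused.
Route from a2: down 1 to a3, right 1 to b3, up 1 to b2, right 1 to c2, up 1 to c1, left 2 to a1 — 7 moves in all.
Check: order respected (1 at step 2, 2 at step 3, 3 at step 4, 4 at step 5).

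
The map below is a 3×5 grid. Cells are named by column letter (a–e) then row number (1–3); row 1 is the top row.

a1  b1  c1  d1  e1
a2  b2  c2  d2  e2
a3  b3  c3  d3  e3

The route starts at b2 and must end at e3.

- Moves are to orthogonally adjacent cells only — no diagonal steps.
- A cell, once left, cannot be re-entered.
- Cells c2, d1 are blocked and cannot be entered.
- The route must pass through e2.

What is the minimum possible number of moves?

Any route passes through e2 somewhere between b2 and e3. Summing Manhattan distances along the two legs (b2 → e2 → e3) gives a lower bound of 3 + 1 = 4 moves.
That bound ignores the blocked cells. Measuring each leg by the fewest moves that actually steer around them (b2→e2: 5; e2→e3: 1) raises the lower bound to 6.
A route of 6 moves exists: b2 → b3 → c3 → d3 → d2 → e2 → e3.
Since 6 matches that lower bound, it is optimal.

6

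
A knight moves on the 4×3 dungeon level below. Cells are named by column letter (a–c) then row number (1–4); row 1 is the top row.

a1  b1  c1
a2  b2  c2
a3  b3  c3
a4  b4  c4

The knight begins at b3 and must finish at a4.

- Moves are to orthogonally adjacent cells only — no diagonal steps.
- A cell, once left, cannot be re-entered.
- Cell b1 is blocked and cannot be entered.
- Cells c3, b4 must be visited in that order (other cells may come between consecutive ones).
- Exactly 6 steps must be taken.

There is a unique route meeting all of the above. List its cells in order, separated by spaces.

b3 b2 c2 c3 c4 b4 a4

The waypoints must appear in the order c3, b4, with no cell reused.
Route from b3: up 1 to b2, right 1 to c2, down 2 to c4, left 2 to a4 — 6 moves in all.
Check: order respected (c3 at step 3, b4 at step 5); 6 moves as required.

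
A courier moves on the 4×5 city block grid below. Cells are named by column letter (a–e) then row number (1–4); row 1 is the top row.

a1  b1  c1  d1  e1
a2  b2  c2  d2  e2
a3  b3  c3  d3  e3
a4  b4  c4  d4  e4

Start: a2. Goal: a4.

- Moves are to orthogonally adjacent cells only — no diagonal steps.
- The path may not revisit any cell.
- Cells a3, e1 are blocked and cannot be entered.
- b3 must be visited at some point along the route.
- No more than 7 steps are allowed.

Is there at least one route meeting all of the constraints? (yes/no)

yes

One route that works: a2 → b2 → b3 → b4 → a4.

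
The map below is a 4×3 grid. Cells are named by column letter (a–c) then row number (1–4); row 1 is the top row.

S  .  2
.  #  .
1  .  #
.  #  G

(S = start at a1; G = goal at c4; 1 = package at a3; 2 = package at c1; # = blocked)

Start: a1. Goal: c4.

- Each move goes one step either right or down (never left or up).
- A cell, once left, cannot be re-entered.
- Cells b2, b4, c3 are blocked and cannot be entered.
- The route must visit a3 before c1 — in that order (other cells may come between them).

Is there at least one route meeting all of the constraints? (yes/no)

c1 lies above a3, so going from a3 to c1 would need an upward move — but moves only go right/down, so a3 cannot be visited before c1.

no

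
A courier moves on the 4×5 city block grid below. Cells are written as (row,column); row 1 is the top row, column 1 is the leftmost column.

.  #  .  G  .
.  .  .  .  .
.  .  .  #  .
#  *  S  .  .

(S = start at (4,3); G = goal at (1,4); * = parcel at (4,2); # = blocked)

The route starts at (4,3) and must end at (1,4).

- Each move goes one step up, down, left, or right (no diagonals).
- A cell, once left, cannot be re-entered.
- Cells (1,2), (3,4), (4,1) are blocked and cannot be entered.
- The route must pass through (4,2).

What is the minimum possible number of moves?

Any route passes through (4,2) somewhere between (4,3) and (1,4). Summing Manhattan distances along the two legs ((4,3) → (4,2) → (1,4)) gives a lower bound of 1 + 5 = 6 moves.
A route of 6 moves achieves this: (4,3) → (4,2) → (3,2) → (2,2) → (2,3) → (1,3) → (1,4).
Since 6 matches the lower bound, it is optimal.

6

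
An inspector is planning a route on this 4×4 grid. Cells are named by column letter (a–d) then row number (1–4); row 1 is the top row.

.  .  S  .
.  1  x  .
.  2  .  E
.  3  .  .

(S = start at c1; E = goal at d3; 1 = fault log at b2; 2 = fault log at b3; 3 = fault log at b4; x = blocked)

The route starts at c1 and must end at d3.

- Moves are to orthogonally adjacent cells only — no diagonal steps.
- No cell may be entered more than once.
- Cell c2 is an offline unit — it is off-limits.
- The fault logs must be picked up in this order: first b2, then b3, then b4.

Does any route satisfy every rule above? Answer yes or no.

yes

One route that works: c1 → b1 → b2 → b3 → b4 → c4 → c3 → d3.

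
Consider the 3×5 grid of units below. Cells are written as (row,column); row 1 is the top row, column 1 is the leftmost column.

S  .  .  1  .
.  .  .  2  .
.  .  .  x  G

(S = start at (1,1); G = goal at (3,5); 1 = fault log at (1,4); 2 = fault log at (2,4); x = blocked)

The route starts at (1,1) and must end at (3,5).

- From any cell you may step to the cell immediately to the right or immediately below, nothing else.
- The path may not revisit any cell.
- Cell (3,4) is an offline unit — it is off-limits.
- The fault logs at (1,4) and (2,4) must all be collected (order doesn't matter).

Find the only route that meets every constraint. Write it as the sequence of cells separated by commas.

(1,1), (1,2), (1,3), (1,4), (2,4), (2,5), (3,5)

Moves only go right or down, so the column and row indices never decrease.
Route from (1,1): right 3 to (1,4), down 1 to (2,4), right 1 to (2,5), down 1 to (3,5) — 6 moves in all.
Check: all required cells visited.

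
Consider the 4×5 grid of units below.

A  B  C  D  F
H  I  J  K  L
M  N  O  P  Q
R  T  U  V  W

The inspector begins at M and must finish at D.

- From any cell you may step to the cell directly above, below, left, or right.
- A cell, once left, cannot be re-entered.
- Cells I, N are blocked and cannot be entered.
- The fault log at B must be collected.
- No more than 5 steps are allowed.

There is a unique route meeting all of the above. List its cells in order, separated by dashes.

The budget equals the shortest possible length, so every move has to be on a shortest route through the required cells.
Route from M: 2× up (reaching A), 3× right (reaching D) — 5 moves in all.
Check: all required cells visited; 5 ≤ 5 moves.

M - H - A - B - C - D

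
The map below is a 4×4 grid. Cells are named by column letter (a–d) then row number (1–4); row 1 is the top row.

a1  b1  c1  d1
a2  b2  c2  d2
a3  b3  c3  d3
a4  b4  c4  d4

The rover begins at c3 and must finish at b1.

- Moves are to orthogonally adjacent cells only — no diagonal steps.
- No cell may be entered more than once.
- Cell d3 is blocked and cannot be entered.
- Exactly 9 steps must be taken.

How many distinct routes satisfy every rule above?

8

Need simple routes of exactly 9 moves from c3 to b1 (Manhattan distance 3, so 3 moves are spent on a detour and 3 undoing it).
Enumerating: c3 c2 b2 b3 b4 a4 a3 a2 a1 b1 | c3 c4 b4 b3 b2 c2 d2 d1 c1 b1 | c3 c4 b4 b3 a3 a2 b2 c2 c1 b1 | c3 c4 b4 a4 a3 a2 b2 c2 c1 b1 | c3 c4 b4 a4 a3 b3 b2 a2 a1 b1 | c3 c4 b4 a4 a3 b3 b2 c2 c1 b1 | c3 b3 b4 a4 a3 a2 b2 c2 c1 b1 | c3 b3 a3 a2 b2 c2 d2 d1 c1 b1.
That gives 8 routes.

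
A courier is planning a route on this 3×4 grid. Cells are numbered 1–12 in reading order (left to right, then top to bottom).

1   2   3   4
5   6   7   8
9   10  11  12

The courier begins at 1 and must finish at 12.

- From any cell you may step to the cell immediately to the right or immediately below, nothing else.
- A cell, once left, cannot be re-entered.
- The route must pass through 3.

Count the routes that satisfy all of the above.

A right/down-only route from 1 to 12 makes exactly 2 down-moves and 3 right-moves in some order.
With no other constraints that would be C(5,2) = 10 routes.
Split at 3 and multiply the segment counts: 1→3: 1; 3→12: 3; product = 3.
That gives 3 routes.

3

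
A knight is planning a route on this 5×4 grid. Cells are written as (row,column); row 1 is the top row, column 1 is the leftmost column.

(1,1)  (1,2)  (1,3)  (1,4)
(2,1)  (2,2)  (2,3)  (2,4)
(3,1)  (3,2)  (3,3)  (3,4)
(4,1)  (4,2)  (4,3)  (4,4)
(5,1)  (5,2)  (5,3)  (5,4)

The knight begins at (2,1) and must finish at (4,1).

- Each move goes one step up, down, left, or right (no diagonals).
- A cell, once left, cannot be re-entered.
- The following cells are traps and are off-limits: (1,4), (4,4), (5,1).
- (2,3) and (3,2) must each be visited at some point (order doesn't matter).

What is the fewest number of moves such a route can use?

6

Any route passes through (2,3) and (3,2) in some order between (2,1) and (4,1). Summing Manhattan distances along each leg and taking the cheapest ordering ((2,1) → (2,3) → (3,2) → (4,1)) gives a lower bound of 2 + 2 + 2 = 6 moves.
A route of 6 moves achieves this: (2,1) → (2,2) → (2,3) → (3,3) → (3,2) → (4,2) → (4,1).
Since 6 matches the lower bound, it is optimal.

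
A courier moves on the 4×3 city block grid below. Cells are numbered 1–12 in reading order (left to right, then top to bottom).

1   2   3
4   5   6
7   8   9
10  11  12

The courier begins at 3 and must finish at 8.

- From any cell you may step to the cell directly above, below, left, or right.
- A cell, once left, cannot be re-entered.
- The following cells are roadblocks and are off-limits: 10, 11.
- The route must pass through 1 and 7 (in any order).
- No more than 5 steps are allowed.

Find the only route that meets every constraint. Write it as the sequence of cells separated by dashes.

3 - 2 - 1 - 4 - 7 - 8

Any route must reach 1 and 7 and still end at 8 within 5 moves, so the order of the required stops is forced.
Route from 3: 2× left (reaching 1), 2× down (reaching 7), right to 8 — 5 moves in all.
Check: all required cells visited; 5 ≤ 5 moves.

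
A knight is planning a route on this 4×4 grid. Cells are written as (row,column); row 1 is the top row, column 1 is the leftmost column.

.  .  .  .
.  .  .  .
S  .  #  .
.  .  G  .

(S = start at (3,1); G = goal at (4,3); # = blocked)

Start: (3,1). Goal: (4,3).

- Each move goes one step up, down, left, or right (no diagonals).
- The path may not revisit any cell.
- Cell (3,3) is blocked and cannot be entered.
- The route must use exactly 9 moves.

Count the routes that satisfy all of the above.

11

Need simple routes of exactly 9 moves from (3,1) to (4,3) (Manhattan distance 3, so 3 moves are spent on a detour and 3 undoing it).
Branch systematically from the start, pruning whenever the remaining move budget drops below the Manhattan distance to (4,3) or differs from it in parity. Grouping the completions by first move — via (2,1): 7; via (4,1): 1; via (3,2): 3 — and summing: 7 + 1 + 3 = 11.
That gives 11 routes.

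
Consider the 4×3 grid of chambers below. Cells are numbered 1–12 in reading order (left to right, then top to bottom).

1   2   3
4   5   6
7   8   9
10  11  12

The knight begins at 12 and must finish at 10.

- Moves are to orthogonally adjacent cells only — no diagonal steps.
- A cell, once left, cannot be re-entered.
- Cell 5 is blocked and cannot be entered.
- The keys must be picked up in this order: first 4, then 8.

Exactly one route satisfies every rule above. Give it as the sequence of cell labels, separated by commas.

The waypoints must appear in the order 4, 8, with no cell reused.
Route from 12: up 3 to 3, left 2 to 1, down 2 to 7, right 1 to 8, down 1 to 11, left 1 to 10 — 10 moves in all.
Check: order respected (4 at step 6, 8 at step 8).

12, 9, 6, 3, 2, 1, 4, 7, 8, 11, 10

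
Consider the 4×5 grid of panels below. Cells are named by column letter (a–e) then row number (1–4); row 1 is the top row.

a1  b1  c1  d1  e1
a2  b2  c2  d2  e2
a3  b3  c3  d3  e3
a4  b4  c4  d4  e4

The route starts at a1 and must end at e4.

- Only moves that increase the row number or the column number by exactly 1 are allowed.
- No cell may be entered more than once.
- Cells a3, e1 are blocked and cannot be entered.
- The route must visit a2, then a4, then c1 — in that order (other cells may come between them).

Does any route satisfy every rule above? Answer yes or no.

no

c1 lies above a4, so going from a4 to c1 would need an upward move — but moves only go right/down, so a4 cannot be visited before c1.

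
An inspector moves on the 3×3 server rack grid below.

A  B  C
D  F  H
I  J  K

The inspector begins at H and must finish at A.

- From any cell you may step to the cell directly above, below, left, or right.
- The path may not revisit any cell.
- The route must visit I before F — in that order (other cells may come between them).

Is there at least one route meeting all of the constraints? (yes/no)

yes

One route that works: H → K → J → I → D → F → B → A.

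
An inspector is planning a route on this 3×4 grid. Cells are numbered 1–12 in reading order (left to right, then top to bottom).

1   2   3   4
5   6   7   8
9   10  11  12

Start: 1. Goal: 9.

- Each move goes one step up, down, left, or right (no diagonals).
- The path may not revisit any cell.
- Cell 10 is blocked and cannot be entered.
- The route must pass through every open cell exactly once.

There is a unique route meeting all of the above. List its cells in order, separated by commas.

Need to visit all 11 open cells exactly once, starting at 1 and ending at 9.
Cell 4 has only two open neighbours (8 and 3), so the path must pass straight through it: one of those is the cell it's entered from and the other is where it exits.
Route from 1: right 3 to 4, down 2 to 12, left 1 to 11, up 1 to 7, left 2 to 5, down 1 to 9 — 10 moves in all.
Check: all 11 open cells covered.

1, 2, 3, 4, 8, 12, 11, 7, 6, 5, 9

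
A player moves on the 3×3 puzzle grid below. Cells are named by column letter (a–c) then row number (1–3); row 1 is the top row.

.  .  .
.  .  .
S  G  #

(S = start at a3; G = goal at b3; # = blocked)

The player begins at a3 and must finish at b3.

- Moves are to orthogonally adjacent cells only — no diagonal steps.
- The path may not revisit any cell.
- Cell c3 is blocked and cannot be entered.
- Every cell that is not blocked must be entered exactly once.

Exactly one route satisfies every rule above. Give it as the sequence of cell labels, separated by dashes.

Need to visit all 8 open cells exactly once, starting at a3 and ending at b3.
Route from a3: 2× up (reaching a1), 2× right (reaching c1), down to c2, left to b2, down to b3 — 7 moves in all.
Check: all 8 open cells covered.

a3 - a2 - a1 - b1 - c1 - c2 - b2 - b3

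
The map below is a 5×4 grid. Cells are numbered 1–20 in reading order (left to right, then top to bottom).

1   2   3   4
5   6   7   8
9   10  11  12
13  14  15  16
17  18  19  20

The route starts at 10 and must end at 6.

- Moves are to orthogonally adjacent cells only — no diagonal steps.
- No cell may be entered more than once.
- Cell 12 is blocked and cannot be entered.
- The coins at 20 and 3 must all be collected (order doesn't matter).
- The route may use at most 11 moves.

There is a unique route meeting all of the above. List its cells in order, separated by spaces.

Any route must reach 20 and 3 and still end at 6 within 11 moves, so the order of the required stops is forced.
Route from 10: 2× down (reaching 18), 2× right (reaching 20), up to 16, left to 15, 3× up (reaching 3), left to 2, down to 6 — 11 moves in all.
Check: all required cells visited; 11 ≤ 11 moves.

10 14 18 19 20 16 15 11 7 3 2 6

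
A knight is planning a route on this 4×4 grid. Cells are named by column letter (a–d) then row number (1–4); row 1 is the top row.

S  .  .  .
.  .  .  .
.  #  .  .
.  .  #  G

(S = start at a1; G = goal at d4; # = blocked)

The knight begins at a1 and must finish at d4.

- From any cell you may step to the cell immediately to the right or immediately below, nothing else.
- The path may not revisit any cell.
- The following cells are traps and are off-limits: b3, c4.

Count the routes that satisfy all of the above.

7

A right/down-only route from a1 to d4 makes exactly 3 down-moves and 3 right-moves in some order.
With no other constraints that would be C(6,3) = 20 routes.
Subtract routes through each blocked cell (inclusion–exclusion for overlaps): − through b3: 9 − through c4: 10 + through b3&c4: 6 → 7.
That gives 7 routes.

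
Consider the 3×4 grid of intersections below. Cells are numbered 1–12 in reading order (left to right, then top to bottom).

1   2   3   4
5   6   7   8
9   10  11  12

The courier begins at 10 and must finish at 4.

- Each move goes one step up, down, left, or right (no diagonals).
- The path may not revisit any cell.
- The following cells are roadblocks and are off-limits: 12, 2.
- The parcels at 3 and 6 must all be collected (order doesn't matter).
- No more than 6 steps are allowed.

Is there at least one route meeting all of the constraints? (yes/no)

One route that works: 10 → 6 → 7 → 3 → 4.

yes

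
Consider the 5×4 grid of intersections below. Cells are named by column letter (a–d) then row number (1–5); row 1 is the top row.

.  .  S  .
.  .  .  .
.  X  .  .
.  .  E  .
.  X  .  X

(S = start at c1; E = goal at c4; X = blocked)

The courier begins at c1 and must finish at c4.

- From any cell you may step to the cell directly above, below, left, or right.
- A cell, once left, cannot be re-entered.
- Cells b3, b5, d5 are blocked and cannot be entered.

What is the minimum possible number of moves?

The Manhattan distance from c1 to c4 is |1−4| + |3−3| = 3, so at least 3 moves are needed.
A route of 3 moves achieves this: c1 → c2 → c3 → c4.
Since 3 matches the lower bound, it is optimal.

3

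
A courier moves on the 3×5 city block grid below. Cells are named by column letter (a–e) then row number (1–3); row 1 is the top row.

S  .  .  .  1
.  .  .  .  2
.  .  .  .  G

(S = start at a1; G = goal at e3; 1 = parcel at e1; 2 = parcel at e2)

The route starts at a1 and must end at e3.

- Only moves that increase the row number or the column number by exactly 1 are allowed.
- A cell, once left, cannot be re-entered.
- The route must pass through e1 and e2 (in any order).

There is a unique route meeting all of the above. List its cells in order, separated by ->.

Moves only go right or down, so the column and row indices never decrease.
Route from a1: right 4 to e1, down 2 to e3 — 6 moves in all.
Check: all required cells visited.

a1 -> b1 -> c1 -> d1 -> e1 -> e2 -> e3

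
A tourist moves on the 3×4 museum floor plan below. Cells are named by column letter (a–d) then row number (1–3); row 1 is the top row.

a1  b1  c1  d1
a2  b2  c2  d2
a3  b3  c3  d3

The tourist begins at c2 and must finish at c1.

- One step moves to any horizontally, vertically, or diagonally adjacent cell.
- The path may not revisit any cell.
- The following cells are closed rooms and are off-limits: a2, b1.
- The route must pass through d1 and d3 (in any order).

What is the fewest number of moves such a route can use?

4

Any route passes through d1 and d3 in some order between c2 and c1. Summing Chebyshev distances along each leg and taking the cheapest ordering (c2 → d3 → d1 → c1) gives a lower bound of 1 + 2 + 1 = 4 moves.
A route of 4 moves achieves this: c2 → d3 → d2 → d1 → c1.
Since 4 matches the lower bound, it is optimal.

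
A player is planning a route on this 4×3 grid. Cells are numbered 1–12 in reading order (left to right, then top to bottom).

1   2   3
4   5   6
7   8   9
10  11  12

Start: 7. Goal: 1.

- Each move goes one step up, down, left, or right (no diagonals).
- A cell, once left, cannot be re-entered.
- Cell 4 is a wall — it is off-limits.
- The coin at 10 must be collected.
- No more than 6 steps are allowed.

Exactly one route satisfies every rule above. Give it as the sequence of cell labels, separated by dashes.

7 - 10 - 11 - 8 - 5 - 2 - 1

Any route must reach 10 and still end at 1 within 6 moves, so the order of the required stops is forced.
Route from 7: down to 10, right to 11, 3× up (reaching 2), left to 1 — 6 moves in all.
Check: all required cells visited; 6 ≤ 6 moves.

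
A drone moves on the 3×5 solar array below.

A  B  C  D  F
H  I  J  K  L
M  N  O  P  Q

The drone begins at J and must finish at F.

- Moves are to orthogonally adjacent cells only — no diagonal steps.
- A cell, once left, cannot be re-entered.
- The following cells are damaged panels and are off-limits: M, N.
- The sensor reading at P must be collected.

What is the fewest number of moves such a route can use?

5

Any route passes through P somewhere between J and F. Summing Manhattan distances along the two legs (J → P → F) gives a lower bound of 2 + 3 = 5 moves.
A route of 5 moves achieves this: J → O → P → K → D → F.
Since 5 matches the lower bound, it is optimal.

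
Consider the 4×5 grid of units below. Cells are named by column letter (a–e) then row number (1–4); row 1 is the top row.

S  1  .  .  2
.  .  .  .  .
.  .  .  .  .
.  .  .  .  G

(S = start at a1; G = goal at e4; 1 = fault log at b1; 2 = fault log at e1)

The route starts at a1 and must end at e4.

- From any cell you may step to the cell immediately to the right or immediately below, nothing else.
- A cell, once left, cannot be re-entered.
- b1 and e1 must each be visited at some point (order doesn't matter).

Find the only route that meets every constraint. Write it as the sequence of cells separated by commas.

Moves only go right or down, so the column and row indices never decrease.
Route from a1: right 4 to e1, down 3 to e4 — 7 moves in all.
Check: all required cells visited.

a1, b1, c1, d1, e1, e2, e3, e4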